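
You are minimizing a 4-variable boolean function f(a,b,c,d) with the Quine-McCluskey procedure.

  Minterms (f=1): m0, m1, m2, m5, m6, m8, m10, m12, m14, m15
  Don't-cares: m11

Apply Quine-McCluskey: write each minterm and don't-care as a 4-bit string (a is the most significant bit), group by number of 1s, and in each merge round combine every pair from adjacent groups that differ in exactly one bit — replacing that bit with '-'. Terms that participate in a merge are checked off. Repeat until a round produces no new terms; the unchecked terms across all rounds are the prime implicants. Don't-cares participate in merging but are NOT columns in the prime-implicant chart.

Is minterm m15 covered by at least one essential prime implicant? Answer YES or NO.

YES

[col 0] 0000*, 0001*, 0010*, 0101*, 0110*, 1000*, 1010*, 1011*, 1100*, 1110*, 1111*
[col 1] -000*, -010*, -110*, 0-01, 0-10*, 00-0*, 000-, 1-00*, 1-10*, 1-11*, 10-0*, 101-*, 11-0*, 111-*
[col 2] --10, -0-0, 1--0, 1-1-
Prime implicants: --10, -0-0, 0-01, 000-, 1--0, 1-1-
PI chart (minterm → PIs covering it):
  0 | -0-0,000-
  1 | 0-01,000-
  2 | --10,-0-0
  5 | 0-01  (sole → essential)
  6 | --10  (sole → essential)
  8 | -0-0,1--0
  10 | --10,-0-0,1--0,1-1-
  12 | 1--0  (sole → essential)
  14 | --10,1--0,1-1-
  15 | 1-1-  (sole → essential)
Essential prime implicants: --10, 0-01, 1--0, 1-1-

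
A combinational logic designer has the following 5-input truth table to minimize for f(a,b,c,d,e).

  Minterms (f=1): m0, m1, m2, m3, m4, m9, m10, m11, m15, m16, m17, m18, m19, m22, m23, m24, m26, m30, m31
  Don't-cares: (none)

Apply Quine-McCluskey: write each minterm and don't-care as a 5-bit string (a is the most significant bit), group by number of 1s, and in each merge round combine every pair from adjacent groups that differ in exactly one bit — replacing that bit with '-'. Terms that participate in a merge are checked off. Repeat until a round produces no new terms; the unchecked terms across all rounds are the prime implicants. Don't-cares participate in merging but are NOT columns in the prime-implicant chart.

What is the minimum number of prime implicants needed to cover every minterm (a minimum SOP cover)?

[col 0] 00000*, 00001*, 00010*, 00011*, 00100*, 01001*, 01010*, 01011*, 01111*, 10000*, 10001*, 10010*, 10011*, 10110*, 10111*, 11000*, 11010*, 11110*, 11111*
[col 1] -0000*, -0001*, -0010*, -0011*, -1010*, -1111, 0-001*, 0-010*, 0-011*, 00-00, 000-0*, 000-1*, 0000-*, 0001-*, 01-11, 010-1*, 0101-*, 1-000*, 1-010*, 1-110*, 1-111*, 10-10*, 10-11*, 100-0*, 100-1*, 1000-*, 1001-*, 1011-*, 11-10*, 110-0*, 1111-*
[col 2] --010, -00-0*, -00-1*, -000-*, -001-*, 0-0-1, 0-01-, 000--*, 1--10, 1-0-0, 1-11-, 10-1-, 100--*
[col 3] -00--
Prime implicants: --010, -00--, -1111, 0-0-1, 0-01-, 00-00, 01-11, 1--10, 1-0-0, 1-11-, 10-1-
PI chart (minterm → PIs covering it):
  0 | -00--,00-00
  1 | -00--,0-0-1
  2 | --010,-00--,0-01-
  3 | -00--,0-0-1,0-01-
  4 | 00-00  (sole → essential)
  9 | 0-0-1  (sole → essential)
  10 | --010,0-01-
  11 | 0-0-1,0-01-,01-11
  15 | -1111,01-11
  16 | -00--,1-0-0
  17 | -00--  (sole → essential)
  18 | --010,-00--,1--10,1-0-0,10-1-
  19 | -00--,10-1-
  22 | 1--10,1-11-,10-1-
  23 | 1-11-,10-1-
  24 | 1-0-0  (sole → essential)
  26 | --010,1--10,1-0-0
  30 | 1--10,1-11-
  31 | -1111,1-11-
Essential prime implicants: -00--, 0-0-1, 00-00, 1-0-0
Petrick residual → --010, -1111, 1-11-
Minimum SOP uses 7 PIs: c'de' + b'c' + bcde + a'c'e + a'b'd'e' + ac'e' + acd

7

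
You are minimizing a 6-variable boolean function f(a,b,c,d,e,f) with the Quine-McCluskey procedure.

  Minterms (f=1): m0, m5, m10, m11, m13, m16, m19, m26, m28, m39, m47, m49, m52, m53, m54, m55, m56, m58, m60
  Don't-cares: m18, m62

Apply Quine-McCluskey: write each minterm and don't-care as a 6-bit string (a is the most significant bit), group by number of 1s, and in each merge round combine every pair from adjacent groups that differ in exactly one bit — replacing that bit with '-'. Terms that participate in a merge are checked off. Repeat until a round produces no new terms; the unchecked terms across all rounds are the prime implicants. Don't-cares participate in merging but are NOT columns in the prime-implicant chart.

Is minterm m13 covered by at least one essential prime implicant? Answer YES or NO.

size-2^0 implicants → 000000(✓)  000101(✓)  001010(✓)  001011(✓)  001101(✓)  010000(✓)  010010(✓)  010011(✓)  011010(✓)  011100(✓)  100111(✓)  101111(✓)  110001(✓)  110100(✓)  110101(✓)  110110(✓)  110111(✓)  111000(✓)  111010(✓)  111100(✓)  111110(✓)
size-2^1 implicants → -11010  -11100  0-0000  0-1010  00-101  00101-  01-010  0100-0  01001-  1-0111  10-111  11-100(✓)  11-110(✓)  110-01  1101-0(✓)  1101-1(✓)  11010-(✓)  11011-(✓)  111-00(✓)  111-10(✓)  1110-0(✓)  1111-0(✓)
size-2^2 implicants → 11-1-0  1101--  111--0
Unchecked terms (primes): -11010, -11100, 0-0000, 0-1010, 00-101, 00101-, 01-010, 0100-0, 01001-, 1-0111, 10-111, 11-1-0, 110-01, 1101--, 111--0
Minterm coverage:
  m0 ⊆ 0-0000 [E]
  m5 ⊆ 00-101 [E]
  m10 ⊆ 0-1010,00101-
  m11 ⊆ 00101- [E]
  m13 ⊆ 00-101 [E]
  m16 ⊆ 0-0000,0100-0
  m19 ⊆ 01001- [E]
  m26 ⊆ -11010,0-1010,01-010
  m28 ⊆ -11100 [E]
  m39 ⊆ 1-0111,10-111
  m47 ⊆ 10-111 [E]
  m49 ⊆ 110-01 [E]
  m52 ⊆ 11-1-0,1101--
  m53 ⊆ 110-01,1101--
  m54 ⊆ 11-1-0,1101--
  m55 ⊆ 1-0111,1101--
  m56 ⊆ 111--0 [E]
  m58 ⊆ -11010,111--0
  m60 ⊆ -11100,11-1-0,111--0
E = {-11100, 0-0000, 00-101, 00101-, 01001-, 10-111, 110-01, 111--0}

YES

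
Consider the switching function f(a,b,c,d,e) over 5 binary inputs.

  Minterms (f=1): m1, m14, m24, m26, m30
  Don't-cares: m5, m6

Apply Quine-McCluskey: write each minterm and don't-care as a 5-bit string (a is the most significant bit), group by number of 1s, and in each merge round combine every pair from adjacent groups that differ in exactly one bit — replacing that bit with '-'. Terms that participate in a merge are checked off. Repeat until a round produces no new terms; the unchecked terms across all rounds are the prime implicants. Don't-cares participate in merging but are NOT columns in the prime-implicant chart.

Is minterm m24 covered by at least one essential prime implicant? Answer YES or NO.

YES

size-2^0 implicants → 00001(✓)  00101(✓)  00110(✓)  01110(✓)  11000(✓)  11010(✓)  11110(✓)
size-2^1 implicants → -1110  0-110  00-01  11-10  110-0
Unchecked terms (primes): -1110, 0-110, 00-01, 11-10, 110-0
Minterm coverage:
  m1 ⊆ 00-01 [E]
  m14 ⊆ -1110,0-110
  m24 ⊆ 110-0 [E]
  m26 ⊆ 11-10,110-0
  m30 ⊆ -1110,11-10
E = {00-01, 110-0}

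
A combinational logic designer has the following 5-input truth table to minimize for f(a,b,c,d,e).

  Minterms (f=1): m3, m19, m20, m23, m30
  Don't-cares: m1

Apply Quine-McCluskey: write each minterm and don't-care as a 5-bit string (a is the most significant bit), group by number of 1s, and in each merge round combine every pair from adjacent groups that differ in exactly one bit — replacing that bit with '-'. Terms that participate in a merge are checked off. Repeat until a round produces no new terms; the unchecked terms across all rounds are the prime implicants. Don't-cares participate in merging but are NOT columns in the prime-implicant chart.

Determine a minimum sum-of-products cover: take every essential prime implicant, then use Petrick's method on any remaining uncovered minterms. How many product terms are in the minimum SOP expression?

4

Round 0: 00001✓ 00011✓ 10011✓ 10100 10111✓ 11110
Round 1: -0011 000-1 10-11
PIs = {-0011, 000-1, 10-11, 10100, 11110}
Coverage chart:
  m3: -0011,000-1
  m19: -0011,10-11
  m20: 10100 ←essential
  m23: 10-11 ←essential
  m30: 11110 ←essential
Essential: 10-11, 10100, 11110
Petrick residual → -0011
Min cover (4 terms): b'c'de + ab'de + ab'cd'e' + abcde'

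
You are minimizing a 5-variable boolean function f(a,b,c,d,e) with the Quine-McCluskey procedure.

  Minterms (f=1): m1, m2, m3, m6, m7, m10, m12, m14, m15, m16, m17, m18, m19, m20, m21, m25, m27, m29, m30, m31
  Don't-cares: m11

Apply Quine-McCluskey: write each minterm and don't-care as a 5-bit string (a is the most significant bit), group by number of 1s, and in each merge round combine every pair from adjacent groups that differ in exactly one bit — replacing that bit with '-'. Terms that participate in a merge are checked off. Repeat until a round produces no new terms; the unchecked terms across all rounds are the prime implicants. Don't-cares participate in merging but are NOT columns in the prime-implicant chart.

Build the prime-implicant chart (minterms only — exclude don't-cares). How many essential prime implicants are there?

size-2^0 implicants → 00001(✓)  00010(✓)  00011(✓)  00110(✓)  00111(✓)  01010(✓)  01011(✓)  01100(✓)  01110(✓)  01111(✓)  10000(✓)  10001(✓)  10010(✓)  10011(✓)  10100(✓)  10101(✓)  11001(✓)  11011(✓)  11101(✓)  11110(✓)  11111(✓)
size-2^1 implicants → -0001(✓)  -0010(✓)  -0011(✓)  -1011(✓)  -1110(✓)  -1111(✓)  0-010(✓)  0-011(✓)  0-110(✓)  0-111(✓)  00-10(✓)  00-11(✓)  000-1(✓)  0001-(✓)  0011-(✓)  01-10(✓)  01-11(✓)  0101-(✓)  011-0  0111-(✓)  1-001(✓)  1-011(✓)  1-101(✓)  10-00(✓)  10-01(✓)  100-0(✓)  100-1(✓)  1000-(✓)  1001-(✓)  1010-(✓)  11-01(✓)  11-11(✓)  110-1(✓)  111-1(✓)  1111-(✓)
size-2^2 implicants → --011  -00-1  -001-  -1-11  -111-  0--10(✓)  0--11(✓)  0-01-(✓)  0-11-(✓)  00-1-(✓)  01-1-(✓)  1--01  1-0-1  10-0-  100--  11--1
size-2^3 implicants → 0--1-
Unchecked terms (primes): --011, -00-1, -001-, -1-11, -111-, 0--1-, 011-0, 1--01, 1-0-1, 10-0-, 100--, 11--1
Minterm coverage:
  m1 ⊆ -00-1 [E]
  m2 ⊆ -001-,0--1-
  m3 ⊆ --011,-00-1,-001-,0--1-
  m6 ⊆ 0--1- [E]
  m7 ⊆ 0--1- [E]
  m10 ⊆ 0--1- [E]
  m12 ⊆ 011-0 [E]
  m14 ⊆ -111-,0--1-,011-0
  m15 ⊆ -1-11,-111-,0--1-
  m16 ⊆ 10-0-,100--
  m17 ⊆ -00-1,1--01,1-0-1,10-0-,100--
  m18 ⊆ -001-,100--
  m19 ⊆ --011,-00-1,-001-,1-0-1,100--
  m20 ⊆ 10-0- [E]
  m21 ⊆ 1--01,10-0-
  m25 ⊆ 1--01,1-0-1,11--1
  m27 ⊆ --011,-1-11,1-0-1,11--1
  m29 ⊆ 1--01,11--1
  m30 ⊆ -111- [E]
  m31 ⊆ -1-11,-111-,11--1
E = {-00-1, -111-, 0--1-, 011-0, 10-0-}

5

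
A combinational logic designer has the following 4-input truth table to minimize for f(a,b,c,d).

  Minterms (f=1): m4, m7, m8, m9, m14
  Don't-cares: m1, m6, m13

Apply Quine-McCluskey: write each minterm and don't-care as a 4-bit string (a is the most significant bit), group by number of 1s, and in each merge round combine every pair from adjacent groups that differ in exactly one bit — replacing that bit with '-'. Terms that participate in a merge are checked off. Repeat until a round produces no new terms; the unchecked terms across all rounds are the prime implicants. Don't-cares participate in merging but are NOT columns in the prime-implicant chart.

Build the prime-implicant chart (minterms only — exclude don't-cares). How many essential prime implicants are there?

4

Round 0: 0001✓ 0100✓ 0110✓ 0111✓ 1000✓ 1001✓ 1101✓ 1110✓
Round 1: -001 -110 01-0 011- 1-01 100-
PIs = {-001, -110, 01-0, 011-, 1-01, 100-}
Coverage chart:
  m4: 01-0 ←essential
  m7: 011- ←essential
  m8: 100- ←essential
  m9: -001,1-01,100-
  m14: -110 ←essential
Essential: -110, 01-0, 011-, 100-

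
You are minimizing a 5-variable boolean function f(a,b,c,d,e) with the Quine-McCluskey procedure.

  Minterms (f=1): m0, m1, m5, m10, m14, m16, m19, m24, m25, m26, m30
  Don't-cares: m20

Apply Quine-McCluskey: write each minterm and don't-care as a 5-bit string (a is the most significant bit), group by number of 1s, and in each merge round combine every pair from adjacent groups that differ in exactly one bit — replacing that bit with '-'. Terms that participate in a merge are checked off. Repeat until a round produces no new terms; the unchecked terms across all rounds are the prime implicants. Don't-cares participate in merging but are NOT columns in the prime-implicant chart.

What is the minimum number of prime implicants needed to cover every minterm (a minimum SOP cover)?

[col 0] 00000*, 00001*, 00101*, 01010*, 01110*, 10000*, 10011, 10100*, 11000*, 11001*, 11010*, 11110*
[col 1] -0000, -1010*, -1110*, 00-01, 0000-, 01-10*, 1-000, 10-00, 11-10*, 110-0, 1100-
[col 2] -1-10
Prime implicants: -0000, -1-10, 00-01, 0000-, 1-000, 10-00, 10011, 110-0, 1100-
PI chart (minterm → PIs covering it):
  0 | -0000,0000-
  1 | 00-01,0000-
  5 | 00-01  (sole → essential)
  10 | -1-10  (sole → essential)
  14 | -1-10  (sole → essential)
  16 | -0000,1-000,10-00
  19 | 10011  (sole → essential)
  24 | 1-000,110-0,1100-
  25 | 1100-  (sole → essential)
  26 | -1-10,110-0
  30 | -1-10  (sole → essential)
Essential prime implicants: -1-10, 00-01, 10011, 1100-
Petrick residual → -0000
Minimum SOP uses 5 PIs: b'c'd'e' + bde' + a'b'd'e + ab'c'de + abc'd'

5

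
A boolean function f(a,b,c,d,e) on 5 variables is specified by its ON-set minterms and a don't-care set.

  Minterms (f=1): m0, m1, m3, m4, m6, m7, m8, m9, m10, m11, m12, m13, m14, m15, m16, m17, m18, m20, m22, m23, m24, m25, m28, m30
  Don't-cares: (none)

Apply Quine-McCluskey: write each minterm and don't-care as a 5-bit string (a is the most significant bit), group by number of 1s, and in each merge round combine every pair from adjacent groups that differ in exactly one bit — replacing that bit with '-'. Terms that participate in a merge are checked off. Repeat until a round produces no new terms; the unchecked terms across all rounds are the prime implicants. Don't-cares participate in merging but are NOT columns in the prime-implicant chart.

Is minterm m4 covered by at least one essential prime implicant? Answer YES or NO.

Round 0: 00000✓ 00001✓ 00011✓ 00100✓ 00110✓ 00111✓ 01000✓ 01001✓ 01010✓ 01011✓ 01100✓ 01101✓ 01110✓ 01111✓ 10000✓ 10001✓ 10010✓ 10100✓ 10110✓ 10111✓ 11000✓ 11001✓ 11100✓ 11110✓
Round 1: -0000✓ -0001✓ -0100✓ -0110✓ -0111✓ -1000✓ -1001✓ -1100✓ -1110✓ 0-000✓ 0-001✓ 0-011✓ 0-100✓ 0-110✓ 0-111✓ 00-00✓ 00-11✓ 000-1✓ 0000-✓ 001-0✓ 0011-✓ 01-00✓ 01-01✓ 01-10✓ 01-11✓ 010-0✓ 010-1✓ 0100-✓ 0101-✓ 011-0✓ 011-1✓ 0110-✓ 0111-✓ 1-000✓ 1-001✓ 1-100✓ 1-110✓ 10-00✓ 10-10✓ 100-0✓ 1000-✓ 101-0✓ 1011-✓ 11-00✓ 1100-✓ 111-0✓
Round 2: --000✓ --001✓ --100✓ --110✓ -0-00✓ -000-✓ -01-0✓ -011- -1-00✓ -100-✓ -11-0✓ 0--00✓ 0--11 0-0-1 0-00-✓ 0-1-0✓ 0-11- 01--0✓ 01--1✓ 01-0-✓ 01-1-✓ 010--✓ 011--✓ 1--00✓ 1-00-✓ 1-1-0✓ 10--0
Round 3: ---00 --00- --1-0 01---
PIs = {---00, --00-, --1-0, -011-, 0--11, 0-0-1, 0-11-, 01---, 10--0}
Coverage chart:
  m0: ---00,--00-
  m1: --00-,0-0-1
  m3: 0--11,0-0-1
  m4: ---00,--1-0
  m6: --1-0,-011-,0-11-
  m7: -011-,0--11,0-11-
  m8: ---00,--00-,01---
  m9: --00-,0-0-1,01---
  m10: 01--- ←essential
  m11: 0--11,0-0-1,01---
  m12: ---00,--1-0,01---
  m13: 01--- ←essential
  m14: --1-0,0-11-,01---
  m15: 0--11,0-11-,01---
  m16: ---00,--00-,10--0
  m17: --00- ←essential
  m18: 10--0 ←essential
  m20: ---00,--1-0,10--0
  m22: --1-0,-011-,10--0
  m23: -011- ←essential
  m24: ---00,--00-
  m25: --00- ←essential
  m28: ---00,--1-0
  m30: --1-0 ←essential
Essential: --00-, --1-0, -011-, 01---, 10--0

YES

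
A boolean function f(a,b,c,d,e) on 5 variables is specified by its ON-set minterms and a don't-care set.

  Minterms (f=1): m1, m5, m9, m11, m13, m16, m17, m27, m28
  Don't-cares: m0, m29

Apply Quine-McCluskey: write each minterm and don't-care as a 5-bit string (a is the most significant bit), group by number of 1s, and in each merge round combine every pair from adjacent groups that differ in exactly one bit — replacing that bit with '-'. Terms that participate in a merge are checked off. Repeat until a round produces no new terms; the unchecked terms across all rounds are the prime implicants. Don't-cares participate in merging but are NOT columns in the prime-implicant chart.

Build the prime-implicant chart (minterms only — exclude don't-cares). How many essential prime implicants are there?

4

[col 0] 00000*, 00001*, 00101*, 01001*, 01011*, 01101*, 10000*, 10001*, 11011*, 11100*, 11101*
[col 1] -0000*, -0001*, -1011, -1101, 0-001*, 0-101*, 00-01*, 0000-*, 01-01*, 010-1, 1000-*, 1110-
[col 2] -000-, 0--01
Prime implicants: -000-, -1011, -1101, 0--01, 010-1, 1110-
PI chart (minterm → PIs covering it):
  1 | -000-,0--01
  5 | 0--01  (sole → essential)
  9 | 0--01,010-1
  11 | -1011,010-1
  13 | -1101,0--01
  16 | -000-  (sole → essential)
  17 | -000-  (sole → essential)
  27 | -1011  (sole → essential)
  28 | 1110-  (sole → essential)
Essential prime implicants: -000-, -1011, 0--01, 1110-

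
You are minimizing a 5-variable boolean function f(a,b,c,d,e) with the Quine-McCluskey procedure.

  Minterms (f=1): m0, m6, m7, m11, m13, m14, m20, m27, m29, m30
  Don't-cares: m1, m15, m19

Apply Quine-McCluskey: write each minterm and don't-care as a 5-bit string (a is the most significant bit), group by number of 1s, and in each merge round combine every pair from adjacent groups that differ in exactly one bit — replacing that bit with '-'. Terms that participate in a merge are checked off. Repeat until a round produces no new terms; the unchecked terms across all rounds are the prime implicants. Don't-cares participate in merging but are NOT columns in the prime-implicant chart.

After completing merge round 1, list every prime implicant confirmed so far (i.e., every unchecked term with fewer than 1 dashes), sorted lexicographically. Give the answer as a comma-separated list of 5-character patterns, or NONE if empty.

size-2^0 implicants → 00000(✓)  00001(✓)  00110(✓)  00111(✓)  01011(✓)  01101(✓)  01110(✓)  01111(✓)  10011(✓)  10100  11011(✓)  11101(✓)  11110(✓)
size-2^1 implicants → -1011  -1101  -1110  0-110(✓)  0-111(✓)  0000-  0011-(✓)  01-11  011-1  0111-(✓)  1-011
size-2^2 implicants → 0-11-
Unchecked terms (primes): -1011, -1101, -1110, 0-11-, 0000-, 01-11, 011-1, 1-011, 10100

10100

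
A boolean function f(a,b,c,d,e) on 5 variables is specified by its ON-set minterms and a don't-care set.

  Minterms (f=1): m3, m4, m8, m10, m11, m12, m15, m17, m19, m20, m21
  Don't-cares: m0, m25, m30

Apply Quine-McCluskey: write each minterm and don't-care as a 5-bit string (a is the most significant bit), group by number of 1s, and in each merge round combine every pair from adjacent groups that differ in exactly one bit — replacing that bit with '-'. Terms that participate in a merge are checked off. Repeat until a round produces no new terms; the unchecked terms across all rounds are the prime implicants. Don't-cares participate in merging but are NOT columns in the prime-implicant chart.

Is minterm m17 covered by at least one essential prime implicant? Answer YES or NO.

NO

size-2^0 implicants → 00000(✓)  00011(✓)  00100(✓)  01000(✓)  01010(✓)  01011(✓)  01100(✓)  01111(✓)  10001(✓)  10011(✓)  10100(✓)  10101(✓)  11001(✓)  11110
size-2^1 implicants → -0011  -0100  0-000(✓)  0-011  0-100(✓)  00-00(✓)  01-00(✓)  01-11  010-0  0101-  1-001  10-01  100-1  1010-
size-2^2 implicants → 0--00
Unchecked terms (primes): -0011, -0100, 0--00, 0-011, 01-11, 010-0, 0101-, 1-001, 10-01, 100-1, 1010-, 11110
Minterm coverage:
  m3 ⊆ -0011,0-011
  m4 ⊆ -0100,0--00
  m8 ⊆ 0--00,010-0
  m10 ⊆ 010-0,0101-
  m11 ⊆ 0-011,01-11,0101-
  m12 ⊆ 0--00 [E]
  m15 ⊆ 01-11 [E]
  m17 ⊆ 1-001,10-01,100-1
  m19 ⊆ -0011,100-1
  m20 ⊆ -0100,1010-
  m21 ⊆ 10-01,1010-
E = {0--00, 01-11}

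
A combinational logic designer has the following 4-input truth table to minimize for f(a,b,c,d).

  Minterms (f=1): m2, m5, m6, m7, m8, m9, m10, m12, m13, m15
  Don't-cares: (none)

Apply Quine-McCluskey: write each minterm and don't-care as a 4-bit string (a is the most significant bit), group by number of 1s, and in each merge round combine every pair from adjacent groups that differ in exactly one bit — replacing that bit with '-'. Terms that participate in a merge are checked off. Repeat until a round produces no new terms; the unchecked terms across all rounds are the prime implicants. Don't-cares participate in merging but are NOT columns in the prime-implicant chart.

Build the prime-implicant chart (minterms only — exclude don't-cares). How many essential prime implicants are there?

2

size-2^0 implicants → 0010(✓)  0101(✓)  0110(✓)  0111(✓)  1000(✓)  1001(✓)  1010(✓)  1100(✓)  1101(✓)  1111(✓)
size-2^1 implicants → -010  -101(✓)  -111(✓)  0-10  01-1(✓)  011-  1-00(✓)  1-01(✓)  10-0  100-(✓)  11-1(✓)  110-(✓)
size-2^2 implicants → -1-1  1-0-
Unchecked terms (primes): -010, -1-1, 0-10, 011-, 1-0-, 10-0
Minterm coverage:
  m2 ⊆ -010,0-10
  m5 ⊆ -1-1 [E]
  m6 ⊆ 0-10,011-
  m7 ⊆ -1-1,011-
  m8 ⊆ 1-0-,10-0
  m9 ⊆ 1-0- [E]
  m10 ⊆ -010,10-0
  m12 ⊆ 1-0- [E]
  m13 ⊆ -1-1,1-0-
  m15 ⊆ -1-1 [E]
E = {-1-1, 1-0-}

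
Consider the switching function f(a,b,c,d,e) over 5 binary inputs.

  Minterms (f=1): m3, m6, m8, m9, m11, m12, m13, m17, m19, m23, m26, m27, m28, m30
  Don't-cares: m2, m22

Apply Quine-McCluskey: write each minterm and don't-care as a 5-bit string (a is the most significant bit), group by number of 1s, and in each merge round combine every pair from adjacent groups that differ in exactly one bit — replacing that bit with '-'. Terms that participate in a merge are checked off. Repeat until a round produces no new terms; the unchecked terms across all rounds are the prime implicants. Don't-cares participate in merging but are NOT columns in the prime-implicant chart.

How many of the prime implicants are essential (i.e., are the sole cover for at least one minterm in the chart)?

size-2^0 implicants → 00010(✓)  00011(✓)  00110(✓)  01000(✓)  01001(✓)  01011(✓)  01100(✓)  01101(✓)  10001(✓)  10011(✓)  10110(✓)  10111(✓)  11010(✓)  11011(✓)  11100(✓)  11110(✓)
size-2^1 implicants → -0011(✓)  -0110  -1011(✓)  -1100  0-011(✓)  00-10  0001-  01-00(✓)  01-01(✓)  010-1  0100-(✓)  0110-(✓)  1-011(✓)  1-110  10-11  100-1  1011-  11-10  1101-  111-0
size-2^2 implicants → --011  01-0-
Unchecked terms (primes): --011, -0110, -1100, 00-10, 0001-, 01-0-, 010-1, 1-110, 10-11, 100-1, 1011-, 11-10, 1101-, 111-0
Minterm coverage:
  m3 ⊆ --011,0001-
  m6 ⊆ -0110,00-10
  m8 ⊆ 01-0- [E]
  m9 ⊆ 01-0-,010-1
  m11 ⊆ --011,010-1
  m12 ⊆ -1100,01-0-
  m13 ⊆ 01-0- [E]
  m17 ⊆ 100-1 [E]
  m19 ⊆ --011,10-11,100-1
  m23 ⊆ 10-11,1011-
  m26 ⊆ 11-10,1101-
  m27 ⊆ --011,1101-
  m28 ⊆ -1100,111-0
  m30 ⊆ 1-110,11-10,111-0
E = {01-0-, 100-1}

2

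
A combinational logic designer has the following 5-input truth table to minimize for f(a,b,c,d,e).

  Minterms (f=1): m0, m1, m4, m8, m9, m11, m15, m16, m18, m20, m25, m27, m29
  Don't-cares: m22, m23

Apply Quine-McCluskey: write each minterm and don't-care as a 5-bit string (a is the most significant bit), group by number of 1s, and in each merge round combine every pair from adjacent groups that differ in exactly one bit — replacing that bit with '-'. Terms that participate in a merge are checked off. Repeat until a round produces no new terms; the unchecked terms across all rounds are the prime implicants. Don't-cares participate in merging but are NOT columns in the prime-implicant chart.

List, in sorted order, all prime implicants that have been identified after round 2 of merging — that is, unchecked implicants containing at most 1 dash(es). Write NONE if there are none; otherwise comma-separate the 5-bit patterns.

size-2^0 implicants → 00000(✓)  00001(✓)  00100(✓)  01000(✓)  01001(✓)  01011(✓)  01111(✓)  10000(✓)  10010(✓)  10100(✓)  10110(✓)  10111(✓)  11001(✓)  11011(✓)  11101(✓)
size-2^1 implicants → -0000(✓)  -0100(✓)  -1001(✓)  -1011(✓)  0-000(✓)  0-001(✓)  00-00(✓)  0000-(✓)  01-11  010-1(✓)  0100-(✓)  10-00(✓)  10-10(✓)  100-0(✓)  101-0(✓)  1011-  11-01  110-1(✓)
size-2^2 implicants → -0-00  -10-1  0-00-  10--0
Unchecked terms (primes): -0-00, -10-1, 0-00-, 01-11, 10--0, 1011-, 11-01

01-11, 1011-, 11-01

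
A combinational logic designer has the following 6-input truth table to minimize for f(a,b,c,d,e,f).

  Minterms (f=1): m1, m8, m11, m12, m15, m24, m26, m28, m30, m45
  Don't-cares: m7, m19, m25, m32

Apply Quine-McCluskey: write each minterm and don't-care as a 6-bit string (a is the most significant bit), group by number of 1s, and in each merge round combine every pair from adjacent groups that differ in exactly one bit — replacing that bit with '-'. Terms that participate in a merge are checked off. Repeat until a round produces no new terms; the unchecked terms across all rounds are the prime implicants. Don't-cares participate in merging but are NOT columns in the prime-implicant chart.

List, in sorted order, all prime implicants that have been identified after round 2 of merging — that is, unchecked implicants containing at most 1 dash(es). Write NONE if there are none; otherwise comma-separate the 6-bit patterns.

00-111, 000001, 001-11, 010011, 01100-, 100000, 101101

size-2^0 implicants → 000001  000111(✓)  001000(✓)  001011(✓)  001100(✓)  001111(✓)  010011  011000(✓)  011001(✓)  011010(✓)  011100(✓)  011110(✓)  100000  101101
size-2^1 implicants → 0-1000(✓)  0-1100(✓)  00-111  001-00(✓)  001-11  011-00(✓)  011-10(✓)  0110-0(✓)  01100-  0111-0(✓)
size-2^2 implicants → 0-1-00  011--0
Unchecked terms (primes): 0-1-00, 00-111, 000001, 001-11, 010011, 011--0, 01100-, 100000, 101101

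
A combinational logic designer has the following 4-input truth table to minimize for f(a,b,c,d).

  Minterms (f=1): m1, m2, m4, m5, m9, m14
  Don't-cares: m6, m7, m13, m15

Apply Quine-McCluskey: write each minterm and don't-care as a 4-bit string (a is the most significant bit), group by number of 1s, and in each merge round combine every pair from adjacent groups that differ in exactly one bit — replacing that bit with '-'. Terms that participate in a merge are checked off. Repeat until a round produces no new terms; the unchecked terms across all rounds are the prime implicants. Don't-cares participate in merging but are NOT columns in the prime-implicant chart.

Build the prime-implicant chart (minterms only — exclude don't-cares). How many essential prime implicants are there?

4

[col 0] 0001*, 0010*, 0100*, 0101*, 0110*, 0111*, 1001*, 1101*, 1110*, 1111*
[col 1] -001*, -101*, -110*, -111*, 0-01*, 0-10, 01-0*, 01-1*, 010-*, 011-*, 1-01*, 11-1*, 111-*
[col 2] --01, -1-1, -11-, 01--
Prime implicants: --01, -1-1, -11-, 0-10, 01--
PI chart (minterm → PIs covering it):
  1 | --01  (sole → essential)
  2 | 0-10  (sole → essential)
  4 | 01--  (sole → essential)
  5 | --01,-1-1,01--
  9 | --01  (sole → essential)
  14 | -11-  (sole → essential)
Essential prime implicants: --01, -11-, 0-10, 01--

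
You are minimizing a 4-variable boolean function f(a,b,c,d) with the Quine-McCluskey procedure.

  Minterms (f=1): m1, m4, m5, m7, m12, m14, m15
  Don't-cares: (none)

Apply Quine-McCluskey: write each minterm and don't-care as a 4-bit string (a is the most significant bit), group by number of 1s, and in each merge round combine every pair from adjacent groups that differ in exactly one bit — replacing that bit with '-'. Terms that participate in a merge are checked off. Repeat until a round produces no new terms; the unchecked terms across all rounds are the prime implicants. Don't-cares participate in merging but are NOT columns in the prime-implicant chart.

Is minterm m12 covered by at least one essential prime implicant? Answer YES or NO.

NO

Round 0: 0001✓ 0100✓ 0101✓ 0111✓ 1100✓ 1110✓ 1111✓
Round 1: -100 -111 0-01 01-1 010- 11-0 111-
PIs = {-100, -111, 0-01, 01-1, 010-, 11-0, 111-}
Coverage chart:
  m1: 0-01 ←essential
  m4: -100,010-
  m5: 0-01,01-1,010-
  m7: -111,01-1
  m12: -100,11-0
  m14: 11-0,111-
  m15: -111,111-
Essential: 0-01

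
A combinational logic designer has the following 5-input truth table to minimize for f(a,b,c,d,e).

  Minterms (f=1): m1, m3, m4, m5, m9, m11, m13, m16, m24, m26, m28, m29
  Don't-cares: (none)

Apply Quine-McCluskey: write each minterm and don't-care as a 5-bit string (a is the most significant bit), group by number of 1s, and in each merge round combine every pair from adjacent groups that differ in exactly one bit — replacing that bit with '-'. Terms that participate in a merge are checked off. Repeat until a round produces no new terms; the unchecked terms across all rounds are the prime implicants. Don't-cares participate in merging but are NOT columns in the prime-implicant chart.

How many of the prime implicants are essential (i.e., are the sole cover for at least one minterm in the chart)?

4

size-2^0 implicants → 00001(✓)  00011(✓)  00100(✓)  00101(✓)  01001(✓)  01011(✓)  01101(✓)  10000(✓)  11000(✓)  11010(✓)  11100(✓)  11101(✓)
size-2^1 implicants → -1101  0-001(✓)  0-011(✓)  0-101(✓)  00-01(✓)  000-1(✓)  0010-  01-01(✓)  010-1(✓)  1-000  11-00  110-0  1110-
size-2^2 implicants → 0--01  0-0-1
Unchecked terms (primes): -1101, 0--01, 0-0-1, 0010-, 1-000, 11-00, 110-0, 1110-
Minterm coverage:
  m1 ⊆ 0--01,0-0-1
  m3 ⊆ 0-0-1 [E]
  m4 ⊆ 0010- [E]
  m5 ⊆ 0--01,0010-
  m9 ⊆ 0--01,0-0-1
  m11 ⊆ 0-0-1 [E]
  m13 ⊆ -1101,0--01
  m16 ⊆ 1-000 [E]
  m24 ⊆ 1-000,11-00,110-0
  m26 ⊆ 110-0 [E]
  m28 ⊆ 11-00,1110-
  m29 ⊆ -1101,1110-
E = {0-0-1, 0010-, 1-000, 110-0}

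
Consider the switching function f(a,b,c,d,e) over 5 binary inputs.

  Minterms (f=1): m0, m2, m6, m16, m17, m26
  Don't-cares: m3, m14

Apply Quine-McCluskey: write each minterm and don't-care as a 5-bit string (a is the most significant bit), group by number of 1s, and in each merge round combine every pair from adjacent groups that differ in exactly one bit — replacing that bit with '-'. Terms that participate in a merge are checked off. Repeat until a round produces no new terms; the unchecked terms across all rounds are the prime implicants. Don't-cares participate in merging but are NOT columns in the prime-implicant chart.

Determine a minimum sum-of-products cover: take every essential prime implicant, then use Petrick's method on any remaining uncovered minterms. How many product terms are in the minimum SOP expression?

4

size-2^0 implicants → 00000(✓)  00010(✓)  00011(✓)  00110(✓)  01110(✓)  10000(✓)  10001(✓)  11010
size-2^1 implicants → -0000  0-110  00-10  000-0  0001-  1000-
Unchecked terms (primes): -0000, 0-110, 00-10, 000-0, 0001-, 1000-, 11010
Minterm coverage:
  m0 ⊆ -0000,000-0
  m2 ⊆ 00-10,000-0,0001-
  m6 ⊆ 0-110,00-10
  m16 ⊆ -0000,1000-
  m17 ⊆ 1000- [E]
  m26 ⊆ 11010 [E]
E = {1000-, 11010}
Petrick residual → -0000, 00-10
Cover = b'c'd'e' + a'b'de' + ab'c'd' + abc'de'  |cover|=4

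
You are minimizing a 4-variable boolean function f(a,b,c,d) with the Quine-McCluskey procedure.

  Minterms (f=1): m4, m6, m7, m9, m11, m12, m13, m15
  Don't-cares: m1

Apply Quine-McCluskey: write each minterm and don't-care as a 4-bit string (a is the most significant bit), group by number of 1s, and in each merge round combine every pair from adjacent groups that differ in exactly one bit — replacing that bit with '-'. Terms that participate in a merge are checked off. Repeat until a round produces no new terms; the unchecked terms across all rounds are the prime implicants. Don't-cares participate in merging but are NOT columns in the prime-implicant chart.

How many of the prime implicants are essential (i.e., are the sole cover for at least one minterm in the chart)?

[col 0] 0001*, 0100*, 0110*, 0111*, 1001*, 1011*, 1100*, 1101*, 1111*
[col 1] -001, -100, -111, 01-0, 011-, 1-01*, 1-11*, 10-1*, 11-1*, 110-
[col 2] 1--1
Prime implicants: -001, -100, -111, 01-0, 011-, 1--1, 110-
PI chart (minterm → PIs covering it):
  4 | -100,01-0
  6 | 01-0,011-
  7 | -111,011-
  9 | -001,1--1
  11 | 1--1  (sole → essential)
  12 | -100,110-
  13 | 1--1,110-
  15 | -111,1--1
Essential prime implicants: 1--1

1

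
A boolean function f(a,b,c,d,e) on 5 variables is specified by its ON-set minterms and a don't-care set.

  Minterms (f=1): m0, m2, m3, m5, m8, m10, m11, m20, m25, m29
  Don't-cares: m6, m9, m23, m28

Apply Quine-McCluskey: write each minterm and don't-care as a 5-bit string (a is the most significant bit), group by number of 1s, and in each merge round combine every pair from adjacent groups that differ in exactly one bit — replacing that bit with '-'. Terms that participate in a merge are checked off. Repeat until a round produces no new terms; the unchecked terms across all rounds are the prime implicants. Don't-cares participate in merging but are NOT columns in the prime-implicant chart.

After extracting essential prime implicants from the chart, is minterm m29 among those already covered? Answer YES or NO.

size-2^0 implicants → 00000(✓)  00010(✓)  00011(✓)  00101  00110(✓)  01000(✓)  01001(✓)  01010(✓)  01011(✓)  10100(✓)  10111  11001(✓)  11100(✓)  11101(✓)
size-2^1 implicants → -1001  0-000(✓)  0-010(✓)  0-011(✓)  00-10  000-0(✓)  0001-(✓)  010-0(✓)  010-1(✓)  0100-(✓)  0101-(✓)  1-100  11-01  1110-
size-2^2 implicants → 0-0-0  0-01-  010--
Unchecked terms (primes): -1001, 0-0-0, 0-01-, 00-10, 00101, 010--, 1-100, 10111, 11-01, 1110-
Minterm coverage:
  m0 ⊆ 0-0-0 [E]
  m2 ⊆ 0-0-0,0-01-,00-10
  m3 ⊆ 0-01- [E]
  m5 ⊆ 00101 [E]
  m8 ⊆ 0-0-0,010--
  m10 ⊆ 0-0-0,0-01-,010--
  m11 ⊆ 0-01-,010--
  m20 ⊆ 1-100 [E]
  m25 ⊆ -1001,11-01
  m29 ⊆ 11-01,1110-
E = {0-0-0, 0-01-, 00101, 1-100}

NO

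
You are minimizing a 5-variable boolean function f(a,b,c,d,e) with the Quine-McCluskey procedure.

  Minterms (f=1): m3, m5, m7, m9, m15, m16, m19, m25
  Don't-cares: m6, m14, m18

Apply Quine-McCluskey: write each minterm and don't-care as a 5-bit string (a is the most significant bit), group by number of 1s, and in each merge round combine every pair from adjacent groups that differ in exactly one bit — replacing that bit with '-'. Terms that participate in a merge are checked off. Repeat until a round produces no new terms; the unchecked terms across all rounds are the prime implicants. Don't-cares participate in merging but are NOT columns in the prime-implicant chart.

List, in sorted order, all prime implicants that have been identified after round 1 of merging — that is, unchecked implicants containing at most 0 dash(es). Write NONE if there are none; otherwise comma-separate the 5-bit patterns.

NONE

Round 0: 00011✓ 00101✓ 00110✓ 00111✓ 01001✓ 01110✓ 01111✓ 10000✓ 10010✓ 10011✓ 11001✓
Round 1: -0011 -1001 0-110✓ 0-111✓ 00-11 001-1 0011-✓ 0111-✓ 100-0 1001-
Round 2: 0-11-
PIs = {-0011, -1001, 0-11-, 00-11, 001-1, 100-0, 1001-}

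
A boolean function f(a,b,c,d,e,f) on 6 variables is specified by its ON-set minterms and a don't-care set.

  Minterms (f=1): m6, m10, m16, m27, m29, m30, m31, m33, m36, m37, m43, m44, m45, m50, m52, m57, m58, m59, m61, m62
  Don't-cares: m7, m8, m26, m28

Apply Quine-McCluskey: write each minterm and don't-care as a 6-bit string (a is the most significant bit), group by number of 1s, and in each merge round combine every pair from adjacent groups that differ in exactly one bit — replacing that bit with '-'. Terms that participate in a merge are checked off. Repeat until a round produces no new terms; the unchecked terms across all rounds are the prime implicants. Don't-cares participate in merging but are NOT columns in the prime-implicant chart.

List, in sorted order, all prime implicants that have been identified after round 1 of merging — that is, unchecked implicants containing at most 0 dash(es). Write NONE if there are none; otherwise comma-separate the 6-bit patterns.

[col 0] 000110*, 000111*, 001000*, 001010*, 010000, 011010*, 011011*, 011100*, 011101*, 011110*, 011111*, 100001*, 100100*, 100101*, 101011*, 101100*, 101101*, 110010*, 110100*, 111001*, 111010*, 111011*, 111101*, 111110*
[col 1] -11010*, -11011*, -11101, -11110*, 0-1010, 00011-, 0010-0, 011-10*, 011-11*, 01101-*, 0111-0*, 0111-1*, 01110-*, 01111-*, 1-0100, 1-1011, 1-1101, 10-100*, 10-101*, 100-01, 10010-*, 10110-*, 11-010, 111-01, 111-10*, 1110-1, 11101-*
[col 2] -11-10, -1101-, 011-1-, 0111--, 10-10-
Prime implicants: -11-10, -1101-, -11101, 0-1010, 00011-, 0010-0, 010000, 011-1-, 0111--, 1-0100, 1-1011, 1-1101, 10-10-, 100-01, 11-010, 111-01, 1110-1

010000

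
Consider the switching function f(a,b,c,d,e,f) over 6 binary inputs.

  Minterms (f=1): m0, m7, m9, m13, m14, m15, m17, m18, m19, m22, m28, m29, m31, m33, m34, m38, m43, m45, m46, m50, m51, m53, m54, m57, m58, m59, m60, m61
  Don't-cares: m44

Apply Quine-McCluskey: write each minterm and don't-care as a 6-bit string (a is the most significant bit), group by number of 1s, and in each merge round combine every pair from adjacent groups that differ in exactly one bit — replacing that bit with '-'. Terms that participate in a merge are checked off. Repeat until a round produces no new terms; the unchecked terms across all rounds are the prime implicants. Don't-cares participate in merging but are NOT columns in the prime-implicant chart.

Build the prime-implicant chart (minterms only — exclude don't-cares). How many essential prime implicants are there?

12

[col 0] 000000, 000111*, 001001*, 001101*, 001110*, 001111*, 010001*, 010010*, 010011*, 010110*, 011100*, 011101*, 011111*, 100001, 100010*, 100110*, 101011*, 101100*, 101101*, 101110*, 110010*, 110011*, 110101*, 110110*, 111001*, 111010*, 111011*, 111100*, 111101*
[col 1] -01101*, -01110, -10010*, -10011*, -10110*, -11100*, -11101*, 0-1101*, 0-1111*, 00-111, 001-01, 0011-1*, 00111-, 010-10*, 0100-1, 01001-*, 0111-1*, 01110-*, 1-0010*, 1-0110*, 1-1011, 1-1100*, 1-1101*, 10-110, 100-10*, 1011-0, 10110-*, 11-010*, 11-011*, 11-101, 110-10*, 11001-*, 111-01, 1110-1, 11101-*, 11110-*
[col 2] --1101, -10-10, -1001-, -1110-, 0-11-1, 1-0-10, 1-110-, 11-01-
Prime implicants: --1101, -01110, -10-10, -1001-, -1110-, 0-11-1, 00-111, 000000, 001-01, 00111-, 0100-1, 1-0-10, 1-1011, 1-110-, 10-110, 100001, 1011-0, 11-01-, 11-101, 111-01, 1110-1
PI chart (minterm → PIs covering it):
  0 | 000000  (sole → essential)
  7 | 00-111  (sole → essential)
  9 | 001-01  (sole → essential)
  13 | --1101,0-11-1,001-01
  14 | -01110,00111-
  15 | 0-11-1,00-111,00111-
  17 | 0100-1  (sole → essential)
  18 | -10-10,-1001-
  19 | -1001-,0100-1
  22 | -10-10  (sole → essential)
  28 | -1110-  (sole → essential)
  29 | --1101,-1110-,0-11-1
  31 | 0-11-1  (sole → essential)
  33 | 100001  (sole → essential)
  34 | 1-0-10  (sole → essential)
  38 | 1-0-10,10-110
  43 | 1-1011  (sole → essential)
  45 | --1101,1-110-
  46 | -01110,10-110,1011-0
  50 | -10-10,-1001-,1-0-10,11-01-
  51 | -1001-,11-01-
  53 | 11-101  (sole → essential)
  54 | -10-10,1-0-10
  57 | 111-01,1110-1
  58 | 11-01-  (sole → essential)
  59 | 1-1011,11-01-,1110-1
  60 | -1110-,1-110-
  61 | --1101,-1110-,1-110-,11-101,111-01
Essential prime implicants: -10-10, -1110-, 0-11-1, 00-111, 000000, 001-01, 0100-1, 1-0-10, 1-1011, 100001, 11-01-, 11-101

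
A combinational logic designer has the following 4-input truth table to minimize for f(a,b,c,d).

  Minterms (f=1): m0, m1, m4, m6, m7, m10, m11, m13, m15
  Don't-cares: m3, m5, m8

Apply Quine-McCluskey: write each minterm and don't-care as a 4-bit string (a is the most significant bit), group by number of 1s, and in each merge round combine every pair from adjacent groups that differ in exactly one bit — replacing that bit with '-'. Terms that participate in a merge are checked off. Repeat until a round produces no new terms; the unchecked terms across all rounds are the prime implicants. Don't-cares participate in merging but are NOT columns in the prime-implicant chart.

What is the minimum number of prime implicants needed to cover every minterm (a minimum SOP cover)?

Round 0: 0000✓ 0001✓ 0011✓ 0100✓ 0101✓ 0110✓ 0111✓ 1000✓ 1010✓ 1011✓ 1101✓ 1111✓
Round 1: -000 -011✓ -101✓ -111✓ 0-00✓ 0-01✓ 0-11✓ 00-1✓ 000-✓ 01-0✓ 01-1✓ 010-✓ 011-✓ 1-11✓ 10-0 101- 11-1✓
Round 2: --11 -1-1 0--1 0-0- 01--
PIs = {--11, -000, -1-1, 0--1, 0-0-, 01--, 10-0, 101-}
Coverage chart:
  m0: -000,0-0-
  m1: 0--1,0-0-
  m4: 0-0-,01--
  m6: 01-- ←essential
  m7: --11,-1-1,0--1,01--
  m10: 10-0,101-
  m11: --11,101-
  m13: -1-1 ←essential
  m15: --11,-1-1
Essential: -1-1, 01--
Petrick residual → 0-0-, 101-
Min cover (4 terms): bd + a'c' + a'b + ab'c

4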